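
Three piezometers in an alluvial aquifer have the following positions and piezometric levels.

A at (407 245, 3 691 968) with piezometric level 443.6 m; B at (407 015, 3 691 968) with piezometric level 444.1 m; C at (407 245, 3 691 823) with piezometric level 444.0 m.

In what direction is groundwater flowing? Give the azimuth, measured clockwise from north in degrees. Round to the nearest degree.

∂h/∂x = (444.1 − 443.6) / (407015 − 407245) = -0.002174
∂h/∂y = (444.0 − 443.6) / (3691823 − 3691968) = -0.002759
Flow direction (−∇h) has components (+0.002174 E, +0.002759 N).
Azimuth = atan2(E, N) = atan2(+0.002174, +0.002759) = 38.2° ≈ 038°.

038°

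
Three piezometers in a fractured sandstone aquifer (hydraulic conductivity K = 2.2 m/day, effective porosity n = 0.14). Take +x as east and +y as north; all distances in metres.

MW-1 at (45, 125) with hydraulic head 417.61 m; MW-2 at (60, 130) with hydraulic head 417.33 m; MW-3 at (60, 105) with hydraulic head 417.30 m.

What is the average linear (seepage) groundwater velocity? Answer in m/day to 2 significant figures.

Three-point gradient (reference MW-1): Δ to MW-2 = (15, 5, -0.28), Δ to MW-3 = (15, -20, -0.31).
∂h/∂x = -0.01907, ∂h/∂y = +0.001200 (det = -375).
|∇h| = √(-0.01907² + 0.001200²) = 0.01911
Seepage velocity v = K·i/n = 2.2 × 0.01911 / 0.14 = 0.3003 m/day.

0.30 m/day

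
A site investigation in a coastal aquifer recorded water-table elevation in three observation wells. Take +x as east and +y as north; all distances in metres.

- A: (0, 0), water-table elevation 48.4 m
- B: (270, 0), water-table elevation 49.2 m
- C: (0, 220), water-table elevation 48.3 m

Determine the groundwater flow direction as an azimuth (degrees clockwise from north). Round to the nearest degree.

∂h/∂x = (49.2 − 48.4) / (270 − 0) = +0.002963
∂h/∂y = (48.3 − 48.4) / (220 − 0) = -0.0004545
Flow direction (−∇h) has components (-0.002963 E, +0.0004545 N).
Azimuth = atan2(E, N) = atan2(-0.002963, +0.0004545) = 278.7° ≈ 279°.

279°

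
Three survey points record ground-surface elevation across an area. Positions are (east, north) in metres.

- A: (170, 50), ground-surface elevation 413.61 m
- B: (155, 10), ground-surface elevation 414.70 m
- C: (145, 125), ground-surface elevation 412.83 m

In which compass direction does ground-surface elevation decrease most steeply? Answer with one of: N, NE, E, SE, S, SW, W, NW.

Three-point gradient (reference A): Δ to B = (-15, -40, +1.09), Δ to C = (-25, 75, -0.78).
∂z/∂x = -0.02379, ∂z/∂y = -0.01833 (det = -2125).
Steepest decrease is along −∇f = (+0.02379 E, +0.01833 N) → northeast.

NE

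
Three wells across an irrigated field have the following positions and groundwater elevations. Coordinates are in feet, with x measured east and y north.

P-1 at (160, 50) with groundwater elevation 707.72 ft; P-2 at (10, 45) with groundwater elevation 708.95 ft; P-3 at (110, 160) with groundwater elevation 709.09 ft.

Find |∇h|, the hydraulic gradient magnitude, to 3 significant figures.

Taking P-1 as reference: P-2−P-1 = (-150, -5, +1.23); P-3−P-1 = (-50, 110, +1.37).
Solve a·Δx + b·Δy = Δh: det = (-150)·110 − (-50)·(-5) = -16750.
∂h/∂x = [(+1.23)·110 − (+1.37)·(-5)] / -16750 = -0.008487
∂h/∂y = [(-150)·(+1.37) − (-50)·(+1.23)] / -16750 = +0.008597
|∇h| = √(-0.008487² + 0.008597²) = 0.01208

0.0121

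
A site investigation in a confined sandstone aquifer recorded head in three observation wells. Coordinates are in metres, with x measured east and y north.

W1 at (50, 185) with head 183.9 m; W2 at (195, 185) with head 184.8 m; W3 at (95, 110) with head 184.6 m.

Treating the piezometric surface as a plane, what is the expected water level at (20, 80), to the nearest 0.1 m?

Taking W1 as reference: W2−W1 = (145, 0, +0.9); W3−W1 = (45, -75, +0.7).
Solve a·Δx + b·Δy = Δh: det = 145·(-75) − 45·0 = -10875.
∂h/∂x = [(+0.9)·(-75) − (+0.7)·0] / -10875 = +0.006207
∂h/∂y = [145·(+0.7) − 45·(+0.9)] / -10875 = -0.005609
h(20, 80) = 183.9 + (+0.006207)·(-30) + (-0.005609)·(-105) = 183.9 -0.186 +0.589 = 184.303 m.

184.3 m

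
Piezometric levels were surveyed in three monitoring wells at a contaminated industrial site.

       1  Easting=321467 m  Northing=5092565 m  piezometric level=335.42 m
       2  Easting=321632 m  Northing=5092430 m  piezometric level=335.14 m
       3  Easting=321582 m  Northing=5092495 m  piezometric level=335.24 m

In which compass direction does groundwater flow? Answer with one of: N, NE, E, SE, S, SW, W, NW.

Taking 1 as reference: 2−1 = (165, -135, -0.28); 3−1 = (115, -70, -0.18).
Solve a·Δx + b·Δy = Δh: det = 165·(-70) − 115·(-135) = 3975.
∂h/∂x = [(-0.28)·(-70) − (-0.18)·(-135)] / 3975 = -0.001182
∂h/∂y = [165·(-0.18) − 115·(-0.28)] / 3975 = +0.0006289
Flow = −∇h = (+0.001182 east, -0.0006289 north), which points southeast.

SE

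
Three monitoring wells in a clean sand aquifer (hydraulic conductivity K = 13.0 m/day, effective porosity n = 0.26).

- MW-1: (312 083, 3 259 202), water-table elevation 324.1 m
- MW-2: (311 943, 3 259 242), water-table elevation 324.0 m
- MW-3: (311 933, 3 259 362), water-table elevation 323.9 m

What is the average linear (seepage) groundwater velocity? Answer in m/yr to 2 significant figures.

17 m/yr

With h = a·x + b·y + c and MW-1 as origin, the differences give:
  (-140)·a + 40·b = -0.1
  (-150)·a + 160·b = -0.2
Eliminate b (×160 and ×40, subtract): -16400·a = -8.00 → a = ∂h/∂x = +0.0004878
Back-substitute: b = ∂h/∂y = -0.0007927.
|∇h| = √(0.0004878² + -0.0007927²) = 0.0009308
Seepage velocity v = K·i/n = 13.0 × 0.0009308 / 0.26 = 0.04654 m/day = 17 m/yr.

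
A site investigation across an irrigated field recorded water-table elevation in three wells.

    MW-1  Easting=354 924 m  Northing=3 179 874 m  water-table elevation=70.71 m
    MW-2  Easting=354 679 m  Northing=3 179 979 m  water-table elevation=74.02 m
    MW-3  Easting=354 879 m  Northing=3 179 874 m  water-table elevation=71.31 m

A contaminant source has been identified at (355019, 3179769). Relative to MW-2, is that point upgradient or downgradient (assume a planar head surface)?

downgradient

Differences from MW-1: to MW-2 (Δx, Δy, Δh) = (-245, 105, +3.31); to MW-3 = (-45, 0, +0.60).
Solve a·Δx + b·Δy = Δh: det = (-245)·0 − (-45)·105 = 4725.
∂h/∂x = [(+3.31)·0 − (+0.60)·105] / 4725 = -0.01333
∂h/∂y = [(-245)·(+0.60) − (-45)·(+3.31)] / 4725 = +0.0004127
Head at (355019, 3179769) = 70.71 + (-0.01333)·(95) + (+0.0004127)·(-105) = 69.40 m.
That is lower than the 74.02 m at MW-2, so the point is downgradient.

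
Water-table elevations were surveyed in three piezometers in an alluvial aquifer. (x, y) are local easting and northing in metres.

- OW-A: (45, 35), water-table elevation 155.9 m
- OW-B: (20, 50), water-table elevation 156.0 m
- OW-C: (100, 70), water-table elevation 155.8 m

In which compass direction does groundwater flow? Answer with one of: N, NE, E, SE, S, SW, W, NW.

SE

With h = a·x + b·y + c and OW-A as origin, the differences give:
  (-25)·a + 15·b = +0.1
  55·a + 35·b = -0.1
Eliminate b (×35 and ×15, subtract): -1700·a = 5.00 → a = ∂h/∂x = -0.002941
Back-substitute: b = ∂h/∂y = +0.001765.
Flow = −∇h = (+0.002941 east, -0.001765 north), which points southeast.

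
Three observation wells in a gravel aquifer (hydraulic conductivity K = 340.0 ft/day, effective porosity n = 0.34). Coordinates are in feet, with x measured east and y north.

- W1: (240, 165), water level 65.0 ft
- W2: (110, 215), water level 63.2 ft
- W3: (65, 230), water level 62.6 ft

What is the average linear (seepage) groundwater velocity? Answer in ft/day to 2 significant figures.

Taking W1 as reference: W2−W1 = (-130, 50, -1.8); W3−W1 = (-175, 65, -2.4).
Solve a·Δx + b·Δy = Δh: det = (-130)·65 − (-175)·50 = 300.
∂h/∂x = [(-1.8)·65 − (-2.4)·50] / 300 = +0.01000
∂h/∂y = [(-130)·(-2.4) − (-175)·(-1.8)] / 300 = -0.010000
|∇h| = √(0.01000² + -0.010000²) = 0.01414
Seepage velocity v = K·i/n = 340.0 × 0.01414 / 0.34 = 14.14 ft/day.

14 ft/day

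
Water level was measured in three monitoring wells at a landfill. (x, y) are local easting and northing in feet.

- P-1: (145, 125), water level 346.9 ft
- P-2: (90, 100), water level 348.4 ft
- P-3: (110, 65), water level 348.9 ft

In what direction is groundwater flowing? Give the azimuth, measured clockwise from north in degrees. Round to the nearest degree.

035°

With h = a·x + b·y + c and P-1 as origin, the differences give:
  (-55)·a + (-25)·b = +1.5
  (-35)·a + (-60)·b = +2.0
Eliminate b (×(-60) and ×(-25), subtract): 2425·a = -40.00 → a = ∂h/∂x = -0.01649
Back-substitute: b = ∂h/∂y = -0.02371.
Flow direction (−∇h) has components (+0.01649 E, +0.02371 N).
Azimuth = atan2(E, N) = atan2(+0.01649, +0.02371) = 34.8° ≈ 035°.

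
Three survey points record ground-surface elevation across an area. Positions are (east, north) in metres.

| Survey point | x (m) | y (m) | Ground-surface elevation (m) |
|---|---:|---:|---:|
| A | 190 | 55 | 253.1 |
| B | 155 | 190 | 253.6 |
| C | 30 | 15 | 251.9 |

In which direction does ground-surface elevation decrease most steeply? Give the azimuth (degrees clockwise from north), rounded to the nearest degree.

Differences from A: to B (Δx, Δy, Δh) = (-35, 135, +0.5); to C = (-160, -40, -1.2).
Solve a·Δx + b·Δy = Δz: det = (-35)·(-40) − (-160)·135 = 23000.
∂z/∂x = [(+0.5)·(-40) − (-1.2)·135] / 23000 = +0.006174
∂z/∂y = [(-35)·(-1.2) − (-160)·(+0.5)] / 23000 = +0.005304
Steepest decrease is along −∇f: components (-0.006174 E, -0.005304 N).
Azimuth = atan2(-0.006174, -0.005304) = 229.3° ≈ 229°.

229°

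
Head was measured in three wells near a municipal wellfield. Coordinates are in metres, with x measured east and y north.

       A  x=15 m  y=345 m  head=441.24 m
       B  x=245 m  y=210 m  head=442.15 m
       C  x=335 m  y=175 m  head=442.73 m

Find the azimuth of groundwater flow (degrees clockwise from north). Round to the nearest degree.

With h = a·x + b·y + c and A as origin, the differences give:
  230·a + (-135)·b = +0.91
  320·a + (-170)·b = +1.49
Eliminate b (×(-170) and ×(-135), subtract): 4100·a = 46.450 → a = ∂h/∂x = +0.01133
Back-substitute: b = ∂h/∂y = +0.01256.
Flow direction (−∇h) has components (-0.01133 E, -0.01256 N).
Azimuth = atan2(E, N) = atan2(-0.01133, -0.01256) = 222.0° ≈ 222°.

222°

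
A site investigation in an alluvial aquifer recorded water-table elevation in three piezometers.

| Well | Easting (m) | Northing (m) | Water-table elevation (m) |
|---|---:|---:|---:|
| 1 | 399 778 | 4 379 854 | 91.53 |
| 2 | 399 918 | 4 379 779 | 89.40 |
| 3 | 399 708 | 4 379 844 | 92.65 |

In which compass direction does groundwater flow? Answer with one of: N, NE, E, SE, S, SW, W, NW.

E

With h = a·x + b·y + c and 1 as origin, the differences give:
  140·a + (-75)·b = -2.13
  (-70)·a + (-10)·b = +1.12
Eliminate b (×(-10) and ×(-75), subtract): -6650·a = 105.300 → a = ∂h/∂x = -0.01583
Back-substitute: b = ∂h/∂y = -0.001158.
Flow = −∇h = (+0.01583 east, +0.001158 north), which points east.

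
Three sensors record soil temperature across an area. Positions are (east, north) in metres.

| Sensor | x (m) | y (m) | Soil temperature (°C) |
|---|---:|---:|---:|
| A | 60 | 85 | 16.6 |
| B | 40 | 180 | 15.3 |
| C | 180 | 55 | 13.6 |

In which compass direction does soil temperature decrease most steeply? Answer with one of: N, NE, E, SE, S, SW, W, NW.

NE

Taking A as reference: B−A = (-20, 95, -1.3); C−A = (120, -30, -3.0).
Determinant of the coordinate differences = (-20)·(-30) − 120·95 = -10800.
∂T/∂x = [(-1.3)·(-30) − (-3.0)·95] / -10800 = -0.03000
∂T/∂y = [(-20)·(-3.0) − 120·(-1.3)] / -10800 = -0.02000
Steepest decrease is along −∇f = (+0.03000 E, +0.02000 N) → northeast.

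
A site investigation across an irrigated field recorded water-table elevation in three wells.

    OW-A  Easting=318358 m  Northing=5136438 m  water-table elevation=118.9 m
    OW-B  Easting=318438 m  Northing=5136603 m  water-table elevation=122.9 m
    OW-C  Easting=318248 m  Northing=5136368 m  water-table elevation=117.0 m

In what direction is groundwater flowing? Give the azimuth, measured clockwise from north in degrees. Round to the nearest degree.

With h = a·x + b·y + c and OW-A as origin, the differences give:
  80·a + 165·b = +4.0
  (-110)·a + (-70)·b = -1.9
Eliminate b (×(-70) and ×165, subtract): 12550·a = 33.50 → a = ∂h/∂x = +0.002669
Back-substitute: b = ∂h/∂y = +0.02295.
Flow direction (−∇h) has components (-0.002669 E, -0.02295 N).
Azimuth = atan2(E, N) = atan2(-0.002669, -0.02295) = 186.6° ≈ 187°.

187°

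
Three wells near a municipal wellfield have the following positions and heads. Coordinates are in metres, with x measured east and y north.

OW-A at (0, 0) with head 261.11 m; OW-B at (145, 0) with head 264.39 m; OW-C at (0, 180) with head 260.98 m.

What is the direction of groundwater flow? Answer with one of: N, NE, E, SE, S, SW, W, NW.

W

∂h/∂x = (264.39 − 261.11) / (145 − 0) = +0.02262
∂h/∂y = (260.98 − 261.11) / (180 − 0) = -0.0007222
Flow = −∇h = (-0.02262 east, +0.0007222 north), which points west.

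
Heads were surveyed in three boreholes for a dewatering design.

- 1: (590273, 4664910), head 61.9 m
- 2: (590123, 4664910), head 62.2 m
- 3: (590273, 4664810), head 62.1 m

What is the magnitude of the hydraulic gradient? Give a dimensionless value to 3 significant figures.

∂h/∂x = (62.2 − 61.9) / (590123 − 590273) = -0.002000
∂h/∂y = (62.1 − 61.9) / (4664810 − 4664910) = -0.002000
|∇h| = √(-0.002000² + -0.002000²) = 0.002828

0.00283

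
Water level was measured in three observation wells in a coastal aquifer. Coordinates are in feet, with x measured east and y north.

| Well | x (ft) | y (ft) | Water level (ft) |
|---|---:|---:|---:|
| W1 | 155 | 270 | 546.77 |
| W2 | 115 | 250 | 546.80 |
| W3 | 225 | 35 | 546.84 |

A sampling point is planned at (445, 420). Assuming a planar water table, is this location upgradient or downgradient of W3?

With h = a·x + b·y + c and W1 as origin, the differences give:
  (-40)·a + (-20)·b = +0.03
  70·a + (-235)·b = +0.07
Eliminate b (×(-235) and ×(-20), subtract): 10800·a = -5.650 → a = ∂h/∂x = -0.0005231
Back-substitute: b = ∂h/∂y = -0.0004537.
Head at (445, 420) = 546.77 + (-0.0005231)·(290) + (-0.0004537)·(150) = 546.55 ft.
That is lower than the 546.84 ft at W3, so the point is downgradient.

downgradient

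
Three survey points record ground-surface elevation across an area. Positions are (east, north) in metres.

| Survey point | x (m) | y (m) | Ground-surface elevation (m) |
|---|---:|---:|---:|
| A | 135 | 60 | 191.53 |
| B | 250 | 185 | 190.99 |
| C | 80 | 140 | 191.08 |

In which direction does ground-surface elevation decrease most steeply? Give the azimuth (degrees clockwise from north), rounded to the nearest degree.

351°

With z = a·x + b·y + c and A as origin, the differences give:
  115·a + 125·b = -0.54
  (-55)·a + 80·b = -0.45
Eliminate b (×80 and ×125, subtract): 16075·a = 13.050 → a = ∂z/∂x = +0.0008118
Back-substitute: b = ∂z/∂y = -0.005067.
Steepest decrease is along −∇f: components (-0.0008118 E, +0.005067 N).
Azimuth = atan2(-0.0008118, +0.005067) = 350.9° ≈ 351°.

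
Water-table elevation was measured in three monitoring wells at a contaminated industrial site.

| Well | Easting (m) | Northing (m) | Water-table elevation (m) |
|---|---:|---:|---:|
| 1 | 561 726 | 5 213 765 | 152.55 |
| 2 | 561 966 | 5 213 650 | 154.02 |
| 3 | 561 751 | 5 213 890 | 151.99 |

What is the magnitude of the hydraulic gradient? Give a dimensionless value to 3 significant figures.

0.00635

With h = a·x + b·y + c and 1 as origin, the differences give:
  240·a + (-115)·b = +1.47
  25·a + 125·b = -0.56
Eliminate b (×125 and ×(-115), subtract): 32875·a = 119.350 → a = ∂h/∂x = +0.003630
Back-substitute: b = ∂h/∂y = -0.005206.
|∇h| = √(0.003630² + -0.005206²) = 0.006347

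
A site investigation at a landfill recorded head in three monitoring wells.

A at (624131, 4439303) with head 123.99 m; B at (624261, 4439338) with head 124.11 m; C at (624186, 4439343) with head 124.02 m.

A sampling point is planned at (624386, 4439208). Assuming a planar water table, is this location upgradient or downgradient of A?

Differences from A: to B (Δx, Δy, Δh) = (130, 35, +0.12); to C = (55, 40, +0.03).
Determinant of the coordinate differences = 130·40 − 55·35 = 3275.
∂h/∂x = [(+0.12)·40 − (+0.03)·35] / 3275 = +0.001145
∂h/∂y = [130·(+0.03) − 55·(+0.12)] / 3275 = -0.0008244
Head at (624386, 4439208) = 123.99 + (+0.001145)·(255) + (-0.0008244)·(-95) = 124.36 m.
That is higher than the 123.99 m at A, so the point is upgradient.

upgradient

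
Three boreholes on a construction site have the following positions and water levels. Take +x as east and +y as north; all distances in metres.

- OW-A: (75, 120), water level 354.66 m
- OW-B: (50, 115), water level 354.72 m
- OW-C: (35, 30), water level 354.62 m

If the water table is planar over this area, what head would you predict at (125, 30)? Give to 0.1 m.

Three-point gradient (reference OW-A): Δ to OW-B = (-25, -5, +0.06), Δ to OW-C = (-40, -90, -0.04).
∂h/∂x = -0.002732, ∂h/∂y = +0.001659 (det = 2050).
h(125, 30) = 354.66 + (-0.002732)·(50) + (+0.001659)·(-90) = 354.66 -0.137 -0.149 = 354.374 m.

354.4 m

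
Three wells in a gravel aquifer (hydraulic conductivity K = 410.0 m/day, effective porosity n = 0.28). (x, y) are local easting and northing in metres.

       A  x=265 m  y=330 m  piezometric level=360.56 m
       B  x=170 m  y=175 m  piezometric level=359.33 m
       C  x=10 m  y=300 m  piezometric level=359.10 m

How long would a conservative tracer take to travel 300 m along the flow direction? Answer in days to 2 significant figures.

29 days

Taking A as reference: B−A = (-95, -155, -1.23); C−A = (-255, -30, -1.46).
Determinant of the coordinate differences = (-95)·(-30) − (-255)·(-155) = -36675.
∂h/∂x = [(-1.23)·(-30) − (-1.46)·(-155)] / -36675 = +0.005164
∂h/∂y = [(-95)·(-1.46) − (-255)·(-1.23)] / -36675 = +0.004770
|∇h| = √(0.005164² + 0.004770²) = 0.00703
Seepage velocity v = K·i/n = 410.0 × 0.00703 / 0.28 = 10.29 m/day.
t = 300 / 10.29 = 29.15 days.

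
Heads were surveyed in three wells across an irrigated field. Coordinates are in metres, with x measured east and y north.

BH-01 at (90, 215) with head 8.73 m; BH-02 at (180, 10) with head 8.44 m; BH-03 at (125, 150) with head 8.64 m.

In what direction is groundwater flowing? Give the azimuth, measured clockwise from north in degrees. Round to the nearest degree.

Differences from BH-01: to BH-02 (Δx, Δy, Δh) = (90, -205, -0.29); to BH-03 = (35, -65, -0.09).
Determinant of the coordinate differences = 90·(-65) − 35·(-205) = 1325.
∂h/∂x = [(-0.29)·(-65) − (-0.09)·(-205)] / 1325 = +0.0003019
∂h/∂y = [90·(-0.09) − 35·(-0.29)] / 1325 = +0.001547
Flow direction (−∇h) has components (-0.0003019 E, -0.001547 N).
Azimuth = atan2(E, N) = atan2(-0.0003019, -0.001547) = 191.0° ≈ 191°.

191°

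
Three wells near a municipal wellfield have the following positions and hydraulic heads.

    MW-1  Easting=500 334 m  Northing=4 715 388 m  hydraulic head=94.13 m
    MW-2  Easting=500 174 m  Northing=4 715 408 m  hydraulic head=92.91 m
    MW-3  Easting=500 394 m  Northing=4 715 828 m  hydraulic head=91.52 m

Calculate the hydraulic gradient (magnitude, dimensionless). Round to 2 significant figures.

0.0096

Taking MW-1 as reference: MW-2−MW-1 = (-160, 20, -1.22); MW-3−MW-1 = (60, 440, -2.61).
Solve a·Δx + b·Δy = Δh: det = (-160)·440 − 60·20 = -71600.
∂h/∂x = [(-1.22)·440 − (-2.61)·20] / -71600 = +0.006768
∂h/∂y = [(-160)·(-2.61) − 60·(-1.22)] / -71600 = -0.006855
|∇h| = √(0.006768² + -0.006855²) = 0.009633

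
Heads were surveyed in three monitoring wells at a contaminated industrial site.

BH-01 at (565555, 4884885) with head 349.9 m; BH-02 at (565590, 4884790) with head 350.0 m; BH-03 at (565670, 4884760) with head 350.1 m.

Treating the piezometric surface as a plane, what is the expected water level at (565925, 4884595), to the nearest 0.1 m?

With h = a·x + b·y + c and BH-01 as origin, the differences give:
  35·a + (-95)·b = +0.1
  115·a + (-125)·b = +0.2
Eliminate b (×(-125) and ×(-95), subtract): 6550·a = 6.50 → a = ∂h/∂x = +0.0009924
Back-substitute: b = ∂h/∂y = -0.0006870.
h(565925, 4884595) = 349.9 + (+0.0009924)·(370) + (-0.0006870)·(-290) = 349.9 +0.367 +0.199 = 350.466 m.

350.5 m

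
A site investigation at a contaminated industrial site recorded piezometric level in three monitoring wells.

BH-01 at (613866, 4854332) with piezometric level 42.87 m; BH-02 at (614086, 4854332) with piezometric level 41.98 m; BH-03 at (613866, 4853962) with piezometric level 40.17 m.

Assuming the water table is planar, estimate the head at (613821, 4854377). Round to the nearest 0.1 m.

43.4 m

∂h/∂x = (41.98 − 42.87) / (614086 − 613866) = -0.004045
∂h/∂y = (40.17 − 42.87) / (4853962 − 4854332) = +0.007297
h(613821, 4854377) = 42.87 + (-0.004045)·(-45) + (+0.007297)·(45) = 42.87 +0.182 +0.328 = 43.380 m.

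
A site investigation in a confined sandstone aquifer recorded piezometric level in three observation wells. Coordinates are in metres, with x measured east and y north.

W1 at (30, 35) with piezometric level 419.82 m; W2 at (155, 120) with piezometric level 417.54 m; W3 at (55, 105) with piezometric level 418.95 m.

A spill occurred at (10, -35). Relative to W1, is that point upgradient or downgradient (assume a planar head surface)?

With h = a·x + b·y + c and W1 as origin, the differences give:
  125·a + 85·b = -2.28
  25·a + 70·b = -0.87
Eliminate b (×70 and ×85, subtract): 6625·a = -85.650 → a = ∂h/∂x = -0.01293
Back-substitute: b = ∂h/∂y = -0.007811.
Head at (10, -35) = 419.82 + (-0.01293)·(-20) + (-0.007811)·(-70) = 420.63 m.
That is higher than the 419.82 m at W1, so the point is upgradient.

upgradient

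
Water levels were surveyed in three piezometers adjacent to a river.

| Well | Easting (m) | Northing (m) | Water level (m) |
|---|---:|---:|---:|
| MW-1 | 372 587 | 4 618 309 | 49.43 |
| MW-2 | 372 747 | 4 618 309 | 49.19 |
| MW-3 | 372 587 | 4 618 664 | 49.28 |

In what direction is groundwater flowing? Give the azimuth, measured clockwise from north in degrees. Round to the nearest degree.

074°

∂h/∂x = (49.19 − 49.43) / (372747 − 372587) = -0.001500
∂h/∂y = (49.28 − 49.43) / (4618664 − 4618309) = -0.0004225
Flow direction (−∇h) has components (+0.001500 E, +0.0004225 N).
Azimuth = atan2(E, N) = atan2(+0.001500, +0.0004225) = 74.3° ≈ 074°.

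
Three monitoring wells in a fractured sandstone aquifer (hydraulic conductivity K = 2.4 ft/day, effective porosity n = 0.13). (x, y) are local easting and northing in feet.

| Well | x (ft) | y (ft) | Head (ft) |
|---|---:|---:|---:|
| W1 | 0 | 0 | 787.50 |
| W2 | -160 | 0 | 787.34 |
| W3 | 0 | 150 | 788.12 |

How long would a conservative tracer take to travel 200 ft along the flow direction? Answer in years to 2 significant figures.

∂h/∂x = (787.34 − 787.50) / (-160 − 0) = +0.0010000
∂h/∂y = (788.12 − 787.50) / (150 − 0) = +0.004133
|∇h| = √(0.0010000² + 0.004133²) = 0.004252
Seepage velocity v = K·i/n = 2.4 × 0.004252 / 0.13 = 0.0785 ft/day.
t = 200 / 0.0785 = 2548 days = 6.98 years.

7.0 years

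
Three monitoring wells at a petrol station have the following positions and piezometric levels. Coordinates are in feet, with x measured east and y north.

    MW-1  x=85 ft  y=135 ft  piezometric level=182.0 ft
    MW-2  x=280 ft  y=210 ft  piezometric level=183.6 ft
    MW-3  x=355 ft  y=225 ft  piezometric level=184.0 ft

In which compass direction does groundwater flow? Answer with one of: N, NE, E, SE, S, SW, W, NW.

S

Taking MW-1 as reference: MW-2−MW-1 = (195, 75, +1.6); MW-3−MW-1 = (270, 90, +2.0).
Solve a·Δx + b·Δy = Δh: det = 195·90 − 270·75 = -2700.
∂h/∂x = [(+1.6)·90 − (+2.0)·75] / -2700 = +0.002222
∂h/∂y = [195·(+2.0) − 270·(+1.6)] / -2700 = +0.01556
Flow = −∇h = (-0.002222 east, -0.01556 north), which points south.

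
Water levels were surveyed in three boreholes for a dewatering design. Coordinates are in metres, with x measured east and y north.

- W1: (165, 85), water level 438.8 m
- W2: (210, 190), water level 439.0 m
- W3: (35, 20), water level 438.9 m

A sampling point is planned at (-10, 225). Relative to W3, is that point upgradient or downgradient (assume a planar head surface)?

With h = a·x + b·y + c and W1 as origin, the differences give:
  45·a + 105·b = +0.2
  (-130)·a + (-65)·b = +0.1
Eliminate b (×(-65) and ×105, subtract): 10725·a = -23.50 → a = ∂h/∂x = -0.002191
Back-substitute: b = ∂h/∂y = +0.002844.
Head at (-10, 225) = 438.8 + (-0.002191)·(-175) + (+0.002844)·(140) = 439.58 m.
That is higher than the 438.9 m at W3, so the point is upgradient.

upgradient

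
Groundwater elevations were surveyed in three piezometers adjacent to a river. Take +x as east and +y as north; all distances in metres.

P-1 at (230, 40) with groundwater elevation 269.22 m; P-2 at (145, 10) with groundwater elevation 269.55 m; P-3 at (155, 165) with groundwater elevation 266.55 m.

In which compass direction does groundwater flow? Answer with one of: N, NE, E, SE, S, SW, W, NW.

N

With h = a·x + b·y + c and P-1 as origin, the differences give:
  (-85)·a + (-30)·b = +0.33
  (-75)·a + 125·b = -2.67
Eliminate b (×125 and ×(-30), subtract): -12875·a = -38.850 → a = ∂h/∂x = +0.003017
Back-substitute: b = ∂h/∂y = -0.01955.
Flow = −∇h = (-0.003017 east, +0.01955 north), which points north.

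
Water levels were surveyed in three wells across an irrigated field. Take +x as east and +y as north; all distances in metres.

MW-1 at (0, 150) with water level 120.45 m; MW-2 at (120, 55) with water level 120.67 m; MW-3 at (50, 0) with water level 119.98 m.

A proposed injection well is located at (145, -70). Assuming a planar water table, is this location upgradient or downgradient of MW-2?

downgradient

With h = a·x + b·y + c and MW-1 as origin, the differences give:
  120·a + (-95)·b = +0.22
  50·a + (-150)·b = -0.47
Eliminate b (×(-150) and ×(-95), subtract): -13250·a = -77.650 → a = ∂h/∂x = +0.005860
Back-substitute: b = ∂h/∂y = +0.005087.
Head at (145, -70) = 120.45 + (+0.005860)·(145) + (+0.005087)·(-220) = 120.18 m.
That is lower than the 120.67 m at MW-2, so the point is downgradient.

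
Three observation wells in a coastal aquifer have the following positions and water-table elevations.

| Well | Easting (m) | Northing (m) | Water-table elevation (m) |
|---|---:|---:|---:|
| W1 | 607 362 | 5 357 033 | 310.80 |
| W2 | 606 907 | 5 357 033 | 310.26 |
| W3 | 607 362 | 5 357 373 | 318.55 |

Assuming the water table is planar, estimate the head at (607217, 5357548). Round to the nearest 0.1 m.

322.4 m

∂h/∂x = (310.26 − 310.80) / (606907 − 607362) = +0.001187
∂h/∂y = (318.55 − 310.80) / (5357373 − 5357033) = +0.02279
h(607217, 5357548) = 310.80 + (+0.001187)·(-145) + (+0.02279)·(515) = 310.80 -0.172 +11.739 = 322.367 m.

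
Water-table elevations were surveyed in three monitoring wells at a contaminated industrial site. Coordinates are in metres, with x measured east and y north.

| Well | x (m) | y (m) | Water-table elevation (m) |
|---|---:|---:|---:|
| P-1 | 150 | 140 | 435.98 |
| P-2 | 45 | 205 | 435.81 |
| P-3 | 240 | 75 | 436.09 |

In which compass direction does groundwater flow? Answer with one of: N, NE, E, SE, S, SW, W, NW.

SW

With h = a·x + b·y + c and P-1 as origin, the differences give:
  (-105)·a + 65·b = -0.17
  90·a + (-65)·b = +0.11
Eliminate b (×(-65) and ×65, subtract): 975·a = 3.900 → a = ∂h/∂x = +0.004000
Back-substitute: b = ∂h/∂y = +0.003846.
Flow = −∇h = (-0.004000 east, -0.003846 north), which points southwest.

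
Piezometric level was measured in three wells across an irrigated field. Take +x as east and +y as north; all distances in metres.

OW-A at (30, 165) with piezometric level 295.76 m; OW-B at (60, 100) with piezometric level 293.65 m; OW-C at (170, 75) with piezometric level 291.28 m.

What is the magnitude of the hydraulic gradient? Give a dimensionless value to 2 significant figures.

Taking OW-A as reference: OW-B−OW-A = (30, -65, -2.11); OW-C−OW-A = (140, -90, -4.48).
Solve a·Δx + b·Δy = Δh: det = 30·(-90) − 140·(-65) = 6400.
∂h/∂x = [(-2.11)·(-90) − (-4.48)·(-65)] / 6400 = -0.01583
∂h/∂y = [30·(-4.48) − 140·(-2.11)] / 6400 = +0.02516
|∇h| = √(-0.01583² + 0.02516²) = 0.02973

0.030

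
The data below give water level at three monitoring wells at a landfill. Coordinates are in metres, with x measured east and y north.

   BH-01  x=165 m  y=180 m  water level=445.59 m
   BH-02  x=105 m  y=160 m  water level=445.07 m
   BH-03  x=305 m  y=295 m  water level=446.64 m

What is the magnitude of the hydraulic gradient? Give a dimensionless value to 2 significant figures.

0.0098

Three-point gradient (reference BH-01): Δ to BH-02 = (-60, -20, -0.52), Δ to BH-03 = (140, 115, +1.05).
∂h/∂x = +0.009463, ∂h/∂y = -0.002390 (det = -4100).
|∇h| = √(0.009463² + -0.002390²) = 0.00976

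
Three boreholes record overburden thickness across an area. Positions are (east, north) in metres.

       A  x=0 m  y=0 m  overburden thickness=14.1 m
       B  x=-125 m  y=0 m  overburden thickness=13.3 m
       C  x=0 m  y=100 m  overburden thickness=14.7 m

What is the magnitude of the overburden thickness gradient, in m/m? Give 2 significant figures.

0.0088 m/m

∂d/∂x = (13.3 − 14.1) / (-125 − 0) = +0.006400
∂d/∂y = (14.7 − 14.1) / (100 − 0) = +0.006000
|∇f| = √(0.006400² + 0.006000²) = 0.008773 m/m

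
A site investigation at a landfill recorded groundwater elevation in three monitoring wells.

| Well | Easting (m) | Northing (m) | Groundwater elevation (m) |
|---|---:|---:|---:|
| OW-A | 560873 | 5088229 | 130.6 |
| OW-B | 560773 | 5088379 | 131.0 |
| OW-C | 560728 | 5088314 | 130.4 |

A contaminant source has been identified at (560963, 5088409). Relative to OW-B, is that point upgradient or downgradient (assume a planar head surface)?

With h = a·x + b·y + c and OW-A as origin, the differences give:
  (-100)·a + 150·b = +0.4
  (-145)·a + 85·b = -0.2
Eliminate b (×85 and ×150, subtract): 13250·a = 64.00 → a = ∂h/∂x = +0.004830
Back-substitute: b = ∂h/∂y = +0.005887.
Head at (560963, 5088409) = 130.6 + (+0.004830)·(90) + (+0.005887)·(180) = 132.09 m.
That is higher than the 131.0 m at OW-B, so the point is upgradient.

upgradient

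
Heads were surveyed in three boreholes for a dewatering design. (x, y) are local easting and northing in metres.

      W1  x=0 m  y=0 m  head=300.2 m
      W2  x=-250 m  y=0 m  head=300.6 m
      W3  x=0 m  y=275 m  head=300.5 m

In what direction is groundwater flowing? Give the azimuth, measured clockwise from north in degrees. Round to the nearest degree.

124°

∂h/∂x = (300.6 − 300.2) / (-250 − 0) = -0.001600
∂h/∂y = (300.5 − 300.2) / (275 − 0) = +0.001091
Flow direction (−∇h) has components (+0.001600 E, -0.001091 N).
Azimuth = atan2(E, N) = atan2(+0.001600, -0.001091) = 124.3° ≈ 124°.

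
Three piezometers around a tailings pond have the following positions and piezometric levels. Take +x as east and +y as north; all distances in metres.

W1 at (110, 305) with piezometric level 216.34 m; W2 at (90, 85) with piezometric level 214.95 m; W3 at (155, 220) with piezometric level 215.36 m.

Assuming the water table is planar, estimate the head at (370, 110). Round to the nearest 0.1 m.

Taking W1 as reference: W2−W1 = (-20, -220, -1.39); W3−W1 = (45, -85, -0.98).
Determinant of the coordinate differences = (-20)·(-85) − 45·(-220) = 11600.
∂h/∂x = [(-1.39)·(-85) − (-0.98)·(-220)] / 11600 = -0.008401
∂h/∂y = [(-20)·(-0.98) − 45·(-1.39)] / 11600 = +0.007082
h(370, 110) = 216.34 + (-0.008401)·(260) + (+0.007082)·(-195) = 216.34 -2.184 -1.381 = 212.775 m.

212.8 m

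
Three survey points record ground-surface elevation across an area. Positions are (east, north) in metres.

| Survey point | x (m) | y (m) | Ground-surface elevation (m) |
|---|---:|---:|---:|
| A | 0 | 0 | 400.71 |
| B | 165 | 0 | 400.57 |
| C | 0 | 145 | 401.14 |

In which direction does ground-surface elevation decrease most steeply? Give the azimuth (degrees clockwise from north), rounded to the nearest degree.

∂z/∂x = (400.57 − 400.71) / (165 − 0) = -0.0008485
∂z/∂y = (401.14 − 400.71) / (145 − 0) = +0.002966
Steepest decrease is along −∇f: components (+0.0008485 E, -0.002966 N).
Azimuth = atan2(+0.0008485, -0.002966) = 164.0° ≈ 164°.

164°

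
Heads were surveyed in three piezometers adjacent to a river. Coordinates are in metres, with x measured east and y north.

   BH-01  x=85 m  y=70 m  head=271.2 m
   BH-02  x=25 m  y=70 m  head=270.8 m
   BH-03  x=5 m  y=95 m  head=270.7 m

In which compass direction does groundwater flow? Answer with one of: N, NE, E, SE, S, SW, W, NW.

W

With h = a·x + b·y + c and BH-01 as origin, the differences give:
  (-60)·a + 0·b = -0.4
  (-80)·a + 25·b = -0.5
Eliminate b (×25 and ×0, subtract): -1500·a = -10.00 → a = ∂h/∂x = +0.006667
Back-substitute: b = ∂h/∂y = +0.001333.
Flow = −∇h = (-0.006667 east, -0.001333 north), which points west.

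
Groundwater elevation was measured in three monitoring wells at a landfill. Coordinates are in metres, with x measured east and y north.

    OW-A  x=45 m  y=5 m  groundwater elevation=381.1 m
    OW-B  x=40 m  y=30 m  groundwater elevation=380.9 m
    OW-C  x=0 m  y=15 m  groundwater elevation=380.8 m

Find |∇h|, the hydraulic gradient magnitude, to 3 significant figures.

0.00865

Three-point gradient (reference OW-A): Δ to OW-B = (-5, 25, -0.2), Δ to OW-C = (-45, 10, -0.3).
∂h/∂x = +0.005116, ∂h/∂y = -0.006977 (det = 1075).
|∇h| = √(0.005116² + -0.006977²) = 0.008652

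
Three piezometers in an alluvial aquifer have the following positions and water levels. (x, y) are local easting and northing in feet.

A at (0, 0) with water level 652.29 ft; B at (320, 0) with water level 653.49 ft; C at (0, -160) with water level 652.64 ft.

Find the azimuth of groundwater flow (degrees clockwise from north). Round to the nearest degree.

300°

∂h/∂x = (653.49 − 652.29) / (320 − 0) = +0.003750
∂h/∂y = (652.64 − 652.29) / (-160 − 0) = -0.002188
Flow direction (−∇h) has components (-0.003750 E, +0.002188 N).
Azimuth = atan2(E, N) = atan2(-0.003750, +0.002188) = 300.3° ≈ 300°.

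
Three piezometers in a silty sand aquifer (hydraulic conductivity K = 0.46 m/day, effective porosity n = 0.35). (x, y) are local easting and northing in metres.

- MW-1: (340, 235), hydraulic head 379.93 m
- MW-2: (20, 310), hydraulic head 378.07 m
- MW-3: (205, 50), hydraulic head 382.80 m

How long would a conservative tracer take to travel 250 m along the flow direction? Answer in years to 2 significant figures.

31 years

Taking MW-1 as reference: MW-2−MW-1 = (-320, 75, -1.86); MW-3−MW-1 = (-135, -185, +2.87).
Solve a·Δx + b·Δy = Δh: det = (-320)·(-185) − (-135)·75 = 69325.
∂h/∂x = [(-1.86)·(-185) − (+2.87)·75] / 69325 = +0.001859
∂h/∂y = [(-320)·(+2.87) − (-135)·(-1.86)] / 69325 = -0.01687
|∇h| = √(0.001859² + -0.01687²) = 0.01697
Seepage velocity v = K·i/n = 0.46 × 0.01697 / 0.35 = 0.0223 m/day.
t = 250 / 0.0223 = 1.121e+04 days = 30.7 years.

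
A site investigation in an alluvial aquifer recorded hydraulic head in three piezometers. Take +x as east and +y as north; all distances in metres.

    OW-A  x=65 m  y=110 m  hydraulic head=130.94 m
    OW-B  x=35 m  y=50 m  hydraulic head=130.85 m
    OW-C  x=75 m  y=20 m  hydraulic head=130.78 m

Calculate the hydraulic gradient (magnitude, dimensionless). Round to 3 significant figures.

0.00179

Taking OW-A as reference: OW-B−OW-A = (-30, -60, -0.09); OW-C−OW-A = (10, -90, -0.16).
Determinant of the coordinate differences = (-30)·(-90) − 10·(-60) = 3300.
∂h/∂x = [(-0.09)·(-90) − (-0.16)·(-60)] / 3300 = -0.0004545
∂h/∂y = [(-30)·(-0.16) − 10·(-0.09)] / 3300 = +0.001727
|∇h| = √(-0.0004545² + 0.001727²) = 0.001786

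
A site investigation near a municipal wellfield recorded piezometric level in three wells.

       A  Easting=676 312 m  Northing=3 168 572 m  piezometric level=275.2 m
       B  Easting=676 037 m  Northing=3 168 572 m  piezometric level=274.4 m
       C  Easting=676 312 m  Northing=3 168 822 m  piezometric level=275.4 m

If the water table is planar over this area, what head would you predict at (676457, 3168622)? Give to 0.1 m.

∂h/∂x = (274.4 − 275.2) / (676037 − 676312) = +0.002909
∂h/∂y = (275.4 − 275.2) / (3168822 − 3168572) = +0.0008000
h(676457, 3168622) = 275.2 + (+0.002909)·(145) + (+0.0008000)·(50) = 275.2 +0.422 +0.040 = 275.662 m.

275.7 m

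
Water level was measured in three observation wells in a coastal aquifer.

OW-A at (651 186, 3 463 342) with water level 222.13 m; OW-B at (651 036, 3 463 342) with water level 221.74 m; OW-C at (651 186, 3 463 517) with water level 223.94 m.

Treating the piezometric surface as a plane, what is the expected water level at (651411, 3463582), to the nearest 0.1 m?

225.2 m

∂h/∂x = (221.74 − 222.13) / (651036 − 651186) = +0.002600
∂h/∂y = (223.94 − 222.13) / (3463517 − 3463342) = +0.01034
h(651411, 3463582) = 222.13 + (+0.002600)·(225) + (+0.01034)·(240) = 222.13 +0.585 +2.482 = 225.197 m.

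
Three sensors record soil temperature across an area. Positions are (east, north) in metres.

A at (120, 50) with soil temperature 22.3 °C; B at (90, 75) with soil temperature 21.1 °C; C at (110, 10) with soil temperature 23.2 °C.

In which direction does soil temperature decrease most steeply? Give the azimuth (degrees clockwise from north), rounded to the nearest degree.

With T = a·x + b·y + c and A as origin, the differences give:
  (-30)·a + 25·b = -1.2
  (-10)·a + (-40)·b = +0.9
Eliminate b (×(-40) and ×25, subtract): 1450·a = 25.50 → a = ∂T/∂x = +0.01759
Back-substitute: b = ∂T/∂y = -0.02690.
Steepest decrease is along −∇f: components (-0.01759 E, +0.02690 N).
Azimuth = atan2(-0.01759, +0.02690) = 326.8° ≈ 327°.

327°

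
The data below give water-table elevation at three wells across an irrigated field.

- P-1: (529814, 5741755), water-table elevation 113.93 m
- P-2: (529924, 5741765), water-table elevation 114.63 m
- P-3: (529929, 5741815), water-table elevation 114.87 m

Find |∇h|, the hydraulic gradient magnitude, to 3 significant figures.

0.00731

With h = a·x + b·y + c and P-1 as origin, the differences give:
  110·a + 10·b = +0.70
  115·a + 60·b = +0.94
Eliminate b (×60 and ×10, subtract): 5450·a = 32.600 → a = ∂h/∂x = +0.005982
Back-substitute: b = ∂h/∂y = +0.004202.
|∇h| = √(0.005982² + 0.004202²) = 0.00731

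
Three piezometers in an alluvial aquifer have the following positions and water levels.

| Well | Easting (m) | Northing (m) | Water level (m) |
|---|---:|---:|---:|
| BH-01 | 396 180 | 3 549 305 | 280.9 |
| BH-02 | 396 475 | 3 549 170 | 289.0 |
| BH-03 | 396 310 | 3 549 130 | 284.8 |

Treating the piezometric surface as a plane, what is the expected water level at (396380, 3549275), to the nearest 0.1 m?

Taking BH-01 as reference: BH-02−BH-01 = (295, -135, +8.1); BH-03−BH-01 = (130, -175, +3.9).
Determinant of the coordinate differences = 295·(-175) − 130·(-135) = -34075.
∂h/∂x = [(+8.1)·(-175) − (+3.9)·(-135)] / -34075 = +0.02615
∂h/∂y = [295·(+3.9) − 130·(+8.1)] / -34075 = -0.002861
h(396380, 3549275) = 280.9 + (+0.02615)·(200) + (-0.002861)·(-30) = 280.9 +5.230 +0.086 = 286.215 m.

286.2 m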